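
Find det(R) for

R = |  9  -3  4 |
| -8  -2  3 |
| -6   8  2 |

Expand along row 1:
  + 9 · |-2 3; 8 2| = 9·(-4 − 24) = -252
  − (-3) · |-8 3; -6 2| = −(-3)·(-16 − (-18)) = 6
  + 4 · |-8 -2; -6 8| = 4·(-64 − 12) = -304
Sum: (-252) + (6) + (-304) = -550

-550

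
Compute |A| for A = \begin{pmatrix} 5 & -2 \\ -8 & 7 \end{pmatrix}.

det(A) = 5·7 − (-2)·(-8) = 35 − 16 = 19

The determinant is 19.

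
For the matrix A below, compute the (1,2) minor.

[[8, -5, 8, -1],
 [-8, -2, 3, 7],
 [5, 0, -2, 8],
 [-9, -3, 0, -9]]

-351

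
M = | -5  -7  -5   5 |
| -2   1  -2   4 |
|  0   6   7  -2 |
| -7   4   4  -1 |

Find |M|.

952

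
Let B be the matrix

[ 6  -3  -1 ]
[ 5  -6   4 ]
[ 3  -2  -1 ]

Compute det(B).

Expand along column 1:
  + 6 · |-6 4; -2 -1| = 6·(6 − (-8)) = 84
  − 5 · |-3 -1; -2 -1| = −5·(3 − 2) = -5
  + 3 · |-3 -1; -6 4| = 3·(-12 − 6) = -54
Sum: (84) + (-5) + (-54) = 25

The determinant is 25.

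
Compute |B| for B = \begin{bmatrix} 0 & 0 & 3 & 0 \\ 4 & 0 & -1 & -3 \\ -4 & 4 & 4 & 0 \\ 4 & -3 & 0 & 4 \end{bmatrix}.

228

Expand along row 1 (it has 3 zeros):
  + (3) · M_13   where M_13 = det([4 0 -3; -4 4 0; 4 -3 4]) = 76
det = (+1)·(3)·(76) = 228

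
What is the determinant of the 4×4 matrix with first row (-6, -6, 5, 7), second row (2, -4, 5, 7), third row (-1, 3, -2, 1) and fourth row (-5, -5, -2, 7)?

1412

Expand along row 1:
  + (-6) · M_11   where M_11 = det([-4 5 7; 3 -2 1; -5 -2 7]) = -194
  − (-6) · M_12   where M_12 = det([2 5 7; -1 -2 1; -5 -2 7]) = -70
  + (5) · M_13   where M_13 = det([2 -4 7; -1 3 1; -5 -5 7]) = 184
  − (7) · M_14   where M_14 = det([2 -4 5; -1 3 -2; -5 -5 -2]) = 36
det = (+1)·(-6)·(-194) + (-1)·(-6)·(-70) + (+1)·(5)·(184) + (-1)·(7)·(36) = 1412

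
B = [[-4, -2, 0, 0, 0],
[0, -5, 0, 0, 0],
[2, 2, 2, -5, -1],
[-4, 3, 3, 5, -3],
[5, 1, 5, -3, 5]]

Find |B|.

B is block lower-triangular with a 2×2 block and a 3×3 block on the diagonal, so its determinant equals the product of the determinants of the diagonal blocks.
det of the 2×2 block = 20
det of the 3×3 block = 216
det = (20)·(216) = 4320

4320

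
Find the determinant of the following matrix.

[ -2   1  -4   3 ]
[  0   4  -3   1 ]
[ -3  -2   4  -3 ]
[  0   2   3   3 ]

The determinant is -386.

Expand along column 1 (it has 2 zeros):
  + (-2) · M_11   where M_11 = det([4 -3 1; -2 4 -3; 2 3 3]) = 70
  + (-3) · M_31   where M_31 = det([1 -4 3; 4 -3 1; 2 3 3]) = 82
det = (+1)·(-2)·(70) + (+1)·(-3)·(82) = -386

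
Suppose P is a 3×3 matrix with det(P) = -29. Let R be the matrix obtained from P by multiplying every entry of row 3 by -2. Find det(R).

Scaling one row by -2 multiplies the determinant by -2.
det(R) = (-2)·(-29) = 58

58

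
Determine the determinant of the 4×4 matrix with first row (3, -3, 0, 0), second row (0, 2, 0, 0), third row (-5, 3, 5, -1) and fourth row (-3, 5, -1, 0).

The matrix is block lower-triangular with a 2×2 block and a 2×2 block on the diagonal, so its determinant equals the product of the determinants of the diagonal blocks.
det of the 2×2 block = 6
det of the 2×2 block = -1
det = (6)·(-1) = -6

The determinant is -6.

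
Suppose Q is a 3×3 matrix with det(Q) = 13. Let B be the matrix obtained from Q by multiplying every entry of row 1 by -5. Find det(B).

Scaling one row by -5 multiplies the determinant by -5.
det(B) = (-5)·(13) = -65

-65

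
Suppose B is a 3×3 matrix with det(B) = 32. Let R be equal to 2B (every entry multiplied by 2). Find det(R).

For a 3×3 matrix, det(2B) = 2^3·det(B) = 8·det(B).
det(R) = (8)·(32) = 256

|R| = 256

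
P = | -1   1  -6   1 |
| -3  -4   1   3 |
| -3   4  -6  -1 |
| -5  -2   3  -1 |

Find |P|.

-226

Expand along row 1:
  + (-1) · M_11   where M_11 = det([-4 1 3; 4 -6 -1; -2 3 -1]) = -30
  − (1) · M_12   where M_12 = det([-3 1 3; -3 -6 -1; -5 3 -1]) = -142
  + (-6) · M_13   where M_13 = det([-3 -4 3; -3 4 -1; -5 -2 -1]) = 88
  − (1) · M_14   where M_14 = det([-3 -4 1; -3 4 -6; -5 -2 3]) = -130
det = (+1)·(-1)·(-30) + (-1)·(1)·(-142) + (+1)·(-6)·(88) + (-1)·(1)·(-130) = -226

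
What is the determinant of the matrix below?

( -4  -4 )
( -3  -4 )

4

det = (-4)·(-4) − (-4)·(-3) = 16 − 12 = 4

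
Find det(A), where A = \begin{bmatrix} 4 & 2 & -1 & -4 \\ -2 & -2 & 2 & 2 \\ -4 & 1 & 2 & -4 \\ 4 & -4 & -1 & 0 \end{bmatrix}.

200

Expand along row 4 (it has 1 zero):
  − (4) · M_41   where M_41 = det([2 -1 -4; -2 2 2; 1 2 -4]) = 6
  + (-4) · M_42   where M_42 = det([4 -1 -4; -2 2 2; -4 2 -4]) = -48
  − (-1) · M_43   where M_43 = det([4 2 -4; -2 -2 2; -4 1 -4]) = 32
det = (-1)·(4)·(6) + (+1)·(-4)·(-48) + (-1)·(-1)·(32) = 200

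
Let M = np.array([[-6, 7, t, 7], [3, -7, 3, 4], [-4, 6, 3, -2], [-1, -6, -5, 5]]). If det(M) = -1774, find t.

t = 6

Expanding along the column containing t, det(M) is linear in t: det(M) = (20)·t + (-1894).
Set (20)·t + (-1894) = -1774  ⇒  (20)·t = 120  ⇒  t = 6.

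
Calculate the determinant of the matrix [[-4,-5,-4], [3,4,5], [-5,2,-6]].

Expand along column 1:
  + (-4) · |4 5; 2 -6| = (-4)·(-24 − 10) = 136
  − 3 · |-5 -4; 2 -6| = −3·(30 − (-8)) = -114
  + (-5) · |-5 -4; 4 5| = (-5)·(-25 − (-16)) = 45
Sum: (136) + (-114) + (45) = 67

The determinant is 67.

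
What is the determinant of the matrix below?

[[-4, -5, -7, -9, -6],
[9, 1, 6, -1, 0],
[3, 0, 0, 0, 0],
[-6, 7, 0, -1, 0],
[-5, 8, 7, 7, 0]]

-6912

Expand along row 3 (it has 4 zeros):
  + (3) · M_31   where M_31 = det([-5 -7 -9 -6; 1 6 -1 0; 7 0 -1 0; 8 7 7 0]) = -2304
det = (+1)·(3)·(-2304) = -6912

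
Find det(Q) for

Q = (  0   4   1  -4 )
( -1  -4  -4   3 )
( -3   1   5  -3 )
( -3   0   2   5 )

|Q| = 396

Expand along row 1 (it has 1 zero):
  − (4) · M_12   where M_12 = det([-1 -4 3; -3 5 -3; -3 2 5]) = -100
  + (1) · M_13   where M_13 = det([-1 -4 3; -3 1 -3; -3 0 5]) = -92
  − (-4) · M_14   where M_14 = det([-1 -4 -4; -3 1 5; -3 0 2]) = 22
det = (-1)·(4)·(-100) + (+1)·(1)·(-92) + (-1)·(-4)·(22) = 396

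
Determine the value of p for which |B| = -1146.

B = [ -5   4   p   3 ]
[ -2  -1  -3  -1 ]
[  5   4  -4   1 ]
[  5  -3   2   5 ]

p = 6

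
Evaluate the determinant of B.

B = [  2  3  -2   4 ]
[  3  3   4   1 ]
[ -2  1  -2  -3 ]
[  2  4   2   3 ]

Expand along row 1:
  + (2) · M_11   where M_11 = det([3 4 1; 1 -2 -3; 4 2 3]) = -50
  − (3) · M_12   where M_12 = det([3 4 1; -2 -2 -3; 2 2 3]) = 0
  + (-2) · M_13   where M_13 = det([3 3 1; -2 1 -3; 2 4 3]) = 35
  − (4) · M_14   where M_14 = det([3 3 4; -2 1 -2; 2 4 2]) = -10
det = (+1)·(2)·(-50) + (-1)·(3)·(0) + (+1)·(-2)·(35) + (-1)·(4)·(-10) = -130

-130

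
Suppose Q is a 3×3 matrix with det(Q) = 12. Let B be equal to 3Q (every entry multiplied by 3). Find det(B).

For a 3×3 matrix, det(3Q) = 3^3·det(Q) = 27·det(Q).
det(B) = (27)·(12) = 324

|B| = 324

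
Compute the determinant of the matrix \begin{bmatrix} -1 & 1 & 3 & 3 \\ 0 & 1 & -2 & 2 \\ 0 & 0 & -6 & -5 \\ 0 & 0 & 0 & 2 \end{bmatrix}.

12

The matrix is upper triangular, so the determinant is the product of the diagonal entries:
det = (-1) · (1) · (-6) · (2) = 12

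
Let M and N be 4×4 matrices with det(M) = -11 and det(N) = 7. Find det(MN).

-77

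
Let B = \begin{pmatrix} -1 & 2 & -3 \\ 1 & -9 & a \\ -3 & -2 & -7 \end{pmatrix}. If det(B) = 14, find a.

Expanding along the row containing a, det(B) is linear in a: det(B) = (-8)·a + (38).
Set (-8)·a + (38) = 14  ⇒  (-8)·a = -24  ⇒  a = 3.

3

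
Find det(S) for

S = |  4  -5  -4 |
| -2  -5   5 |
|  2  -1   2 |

Expand along row 1:
  + 4 · |-5 5; -1 2| = 4·(-10 − (-5)) = -20
  − (-5) · |-2 5; 2 2| = −(-5)·(-4 − 10) = -70
  + (-4) · |-2 -5; 2 -1| = (-4)·(2 − (-10)) = -48
Sum: (-20) + (-70) + (-48) = -138

-138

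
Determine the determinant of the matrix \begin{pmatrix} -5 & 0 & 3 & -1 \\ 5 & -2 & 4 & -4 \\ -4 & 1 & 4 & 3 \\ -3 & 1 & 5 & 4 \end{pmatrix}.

20

Expand along row 1 (it has 1 zero):
  + (-5) · M_11   where M_11 = det([-2 4 -4; 1 4 3; 1 5 4]) = -10
  + (3) · M_13   where M_13 = det([5 -2 -4; -4 1 3; -3 1 4]) = -5
  − (-1) · M_14   where M_14 = det([5 -2 4; -4 1 4; -3 1 5]) = -15
det = (+1)·(-5)·(-10) + (+1)·(3)·(-5) + (-1)·(-1)·(-15) = 20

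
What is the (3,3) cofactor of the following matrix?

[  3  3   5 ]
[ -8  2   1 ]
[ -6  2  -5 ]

30

Delete row 3 and column 3; the remaining 2×2 submatrix is [3 3; -8 2].
Its determinant is 3·2 − 3·(-8) = 30.
The cofactor carries sign (−1)^(3+3) = +1, so C_{3,3} = +(30) = 30.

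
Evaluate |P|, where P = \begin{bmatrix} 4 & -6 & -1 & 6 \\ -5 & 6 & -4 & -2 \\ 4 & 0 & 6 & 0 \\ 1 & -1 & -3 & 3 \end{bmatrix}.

det(P) = -152

Expand along row 3 (it has 2 zeros):
  + (4) · M_31   where M_31 = det([-6 -1 6; 6 -4 -2; -1 -3 3]) = -8
  + (6) · M_33   where M_33 = det([4 -6 6; -5 6 -2; 1 -1 3]) = -20
det = (+1)·(4)·(-8) + (+1)·(6)·(-20) = -152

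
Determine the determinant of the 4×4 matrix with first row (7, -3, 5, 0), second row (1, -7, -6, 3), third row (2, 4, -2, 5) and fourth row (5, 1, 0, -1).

-2084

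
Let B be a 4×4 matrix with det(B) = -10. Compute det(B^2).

The determinant is 100.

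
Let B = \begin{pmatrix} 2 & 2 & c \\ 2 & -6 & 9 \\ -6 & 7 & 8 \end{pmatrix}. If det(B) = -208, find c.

c = -7

Expanding along the row containing c, det(B) is linear in c: det(B) = (-22)·c + (-362).
Set (-22)·c + (-362) = -208  ⇒  (-22)·c = 154  ⇒  c = -7.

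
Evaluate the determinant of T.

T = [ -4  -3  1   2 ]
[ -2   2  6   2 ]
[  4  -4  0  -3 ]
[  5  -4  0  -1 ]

Expand along column 3 (it has 2 zeros):
  + (1) · M_13   where M_13 = det([-2 2 2; 4 -4 -3; 5 -4 -1]) = 2
  − (6) · M_23   where M_23 = det([-4 -3 2; 4 -4 -3; 5 -4 -1]) = 73
det = (+1)·(1)·(2) + (-1)·(6)·(73) = -436

The determinant is -436.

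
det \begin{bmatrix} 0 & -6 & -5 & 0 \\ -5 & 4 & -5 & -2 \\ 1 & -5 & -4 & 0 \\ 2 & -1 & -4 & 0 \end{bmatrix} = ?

The determinant is 42.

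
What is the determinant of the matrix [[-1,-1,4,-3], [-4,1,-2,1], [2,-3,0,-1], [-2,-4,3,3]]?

344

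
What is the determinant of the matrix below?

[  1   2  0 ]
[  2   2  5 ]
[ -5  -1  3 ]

-51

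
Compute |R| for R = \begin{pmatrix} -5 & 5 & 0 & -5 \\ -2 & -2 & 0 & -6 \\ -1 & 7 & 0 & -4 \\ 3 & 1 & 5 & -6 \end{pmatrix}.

900

Expand along column 3 (it has 3 zeros):
  − (5) · M_43   where M_43 = det([-5 5 -5; -2 -2 -6; -1 7 -4]) = -180
det = (-1)·(5)·(-180) = 900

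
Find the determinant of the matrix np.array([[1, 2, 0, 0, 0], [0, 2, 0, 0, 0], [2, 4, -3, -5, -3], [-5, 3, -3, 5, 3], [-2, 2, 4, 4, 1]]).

84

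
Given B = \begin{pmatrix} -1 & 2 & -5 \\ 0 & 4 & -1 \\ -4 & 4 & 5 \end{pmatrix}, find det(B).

-96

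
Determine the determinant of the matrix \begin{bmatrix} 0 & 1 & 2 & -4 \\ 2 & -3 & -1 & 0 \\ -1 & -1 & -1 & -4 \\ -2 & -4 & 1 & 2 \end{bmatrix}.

-210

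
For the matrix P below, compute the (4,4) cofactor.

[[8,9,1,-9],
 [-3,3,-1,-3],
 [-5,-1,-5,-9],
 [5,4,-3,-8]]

Delete row 4 and column 4; the remaining 3×3 submatrix is [8 9 1; -3 3 -1; -5 -1 -5].
Its determinant is -200.
The cofactor carries sign (−1)^(4+4) = +1, so C_{4,4} = +(-200) = -200.

-200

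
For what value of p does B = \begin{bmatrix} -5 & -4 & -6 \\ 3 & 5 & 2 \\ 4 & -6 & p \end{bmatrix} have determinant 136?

Expanding along the column containing p, det(B) is linear in p: det(B) = (-13)·p + (136).
Set (-13)·p + (136) = 136  ⇒  (-13)·p = 0  ⇒  p = 0.

p = 0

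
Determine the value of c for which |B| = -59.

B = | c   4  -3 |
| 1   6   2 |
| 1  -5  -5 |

6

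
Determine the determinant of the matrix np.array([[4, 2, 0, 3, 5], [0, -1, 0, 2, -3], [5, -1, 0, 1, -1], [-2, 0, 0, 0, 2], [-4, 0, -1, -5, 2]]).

-104

Expand along column 3 (it has 4 zeros):
  + (-1) · M_53   where M_53 = det([4 2 3 5; 0 -1 2 -3; 5 -1 1 -1; -2 0 0 2]) = 104
det = (+1)·(-1)·(104) = -104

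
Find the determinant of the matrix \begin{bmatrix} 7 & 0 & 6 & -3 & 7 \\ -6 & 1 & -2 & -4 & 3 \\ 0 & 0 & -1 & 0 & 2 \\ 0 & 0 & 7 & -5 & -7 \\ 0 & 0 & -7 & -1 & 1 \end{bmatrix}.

The matrix is block upper-triangular with a 2×2 block and a 3×3 block on the diagonal, so its determinant equals the product of the determinants of the diagonal blocks.
det of the 2×2 block = 7
det of the 3×3 block = -72
det = (7)·(-72) = -504

The determinant is -504.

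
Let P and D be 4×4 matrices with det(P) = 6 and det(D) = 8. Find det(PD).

det(PD) = det(P)·det(D) = (6)·(8) = 48

det(PD) = 48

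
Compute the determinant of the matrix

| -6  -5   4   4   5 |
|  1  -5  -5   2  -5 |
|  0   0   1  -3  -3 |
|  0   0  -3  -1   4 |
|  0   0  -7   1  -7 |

The determinant is 6300.

The matrix is block upper-triangular with a 2×2 block and a 3×3 block on the diagonal, so its determinant equals the product of the determinants of the diagonal blocks.
det of the 2×2 block = 35
det of the 3×3 block = 180
det = (35)·(180) = 6300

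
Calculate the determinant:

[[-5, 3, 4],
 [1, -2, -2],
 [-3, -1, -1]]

Expand along column 1:
  + (-5) · |-2 -2; -1 -1| = (-5)·(2 − 2) = 0
  − 1 · |3 4; -1 -1| = −1·(-3 − (-4)) = -1
  + (-3) · |3 4; -2 -2| = (-3)·(-6 − (-8)) = -6
Sum: (0) + (-1) + (-6) = -7

-7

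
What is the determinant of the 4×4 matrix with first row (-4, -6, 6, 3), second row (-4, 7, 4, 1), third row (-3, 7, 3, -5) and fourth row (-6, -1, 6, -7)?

Expand along row 1:
  + (-4) · M_11   where M_11 = det([7 4 1; 7 3 -5; -1 6 -7]) = 324
  − (-6) · M_12   where M_12 = det([-4 4 1; -3 3 -5; -6 6 -7]) = 0
  + (6) · M_13   where M_13 = det([-4 7 1; -3 7 -5; -6 -1 -7]) = 324
  − (3) · M_14   where M_14 = det([-4 7 4; -3 7 3; -6 -1 6]) = 0
det = (+1)·(-4)·(324) + (-1)·(-6)·(0) + (+1)·(6)·(324) + (-1)·(3)·(0) = 648

648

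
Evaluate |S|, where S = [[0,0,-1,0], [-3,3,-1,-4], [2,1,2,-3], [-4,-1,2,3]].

The determinant is -10.

Expand along row 1 (it has 3 zeros):
  + (-1) · M_13   where M_13 = det([-3 3 -4; 2 1 -3; -4 -1 3]) = 10
det = (+1)·(-1)·(10) = -10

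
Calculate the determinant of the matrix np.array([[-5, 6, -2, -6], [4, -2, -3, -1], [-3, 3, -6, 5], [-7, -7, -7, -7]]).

Expand along row 1:
  + (-5) · M_11   where M_11 = det([-2 -3 -1; 3 -6 5; -7 -7 -7]) = -49
  − (6) · M_12   where M_12 = det([4 -3 -1; -3 -6 5; -7 -7 -7]) = 497
  + (-2) · M_13   where M_13 = det([4 -2 -1; -3 3 5; -7 -7 -7]) = 126
  − (-6) · M_14   where M_14 = det([4 -2 -3; -3 3 -6; -7 -7 -7]) = -420
det = (+1)·(-5)·(-49) + (-1)·(6)·(497) + (+1)·(-2)·(126) + (-1)·(-6)·(-420) = -5509

-5509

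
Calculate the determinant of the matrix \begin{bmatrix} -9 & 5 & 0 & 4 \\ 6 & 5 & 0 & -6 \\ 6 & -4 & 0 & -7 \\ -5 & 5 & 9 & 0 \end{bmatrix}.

Expand along column 3 (it has 3 zeros):
  − (9) · M_43   where M_43 = det([-9 5 4; 6 5 -6; 6 -4 -7]) = 345
det = (-1)·(9)·(345) = -3105

-3105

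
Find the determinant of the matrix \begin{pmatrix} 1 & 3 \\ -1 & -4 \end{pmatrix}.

-1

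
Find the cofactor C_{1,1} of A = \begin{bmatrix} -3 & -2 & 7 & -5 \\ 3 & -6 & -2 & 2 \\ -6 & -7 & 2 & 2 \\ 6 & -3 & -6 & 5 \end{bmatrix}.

The cofactor is -94.

Delete row 1 and column 1; the remaining 3×3 submatrix is [-6 -2 2; -7 2 2; -3 -6 5].
Its determinant is -94.
The cofactor carries sign (−1)^(1+1) = +1, so C_{1,1} = +(-94) = -94.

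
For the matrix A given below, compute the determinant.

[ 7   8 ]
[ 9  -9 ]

-135

det(A) = 7·(-9) − 8·9 = -63 − 72 = -135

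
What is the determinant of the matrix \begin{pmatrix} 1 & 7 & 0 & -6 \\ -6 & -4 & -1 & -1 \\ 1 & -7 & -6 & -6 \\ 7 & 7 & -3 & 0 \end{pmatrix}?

Expand along row 1 (it has 1 zero):
  + (1) · M_11   where M_11 = det([-4 -1 -1; -7 -6 -6; 7 -3 0]) = 51
  − (7) · M_12   where M_12 = det([-6 -1 -1; 1 -6 -6; 7 -3 0]) = 111
  − (-6) · M_14   where M_14 = det([-6 -4 -1; 1 -7 -6; 7 7 -3]) = -278
det = (+1)·(1)·(51) + (-1)·(7)·(111) + (-1)·(-6)·(-278) = -2394

The determinant is -2394.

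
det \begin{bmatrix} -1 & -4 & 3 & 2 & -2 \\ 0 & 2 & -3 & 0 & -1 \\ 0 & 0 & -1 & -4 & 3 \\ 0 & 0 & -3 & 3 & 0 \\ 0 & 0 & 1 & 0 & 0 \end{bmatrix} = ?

18

The matrix is block upper-triangular with a 2×2 block and a 3×3 block on the diagonal, so its determinant equals the product of the determinants of the diagonal blocks.
det of the 2×2 block = -2
det of the 3×3 block = -9
det = (-2)·(-9) = 18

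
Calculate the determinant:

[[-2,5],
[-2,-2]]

14

det = (-2)·(-2) − 5·(-2) = 4 − (-10) = 14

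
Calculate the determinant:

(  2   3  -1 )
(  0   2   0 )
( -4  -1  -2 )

Expand along row 2:
  + 2 · |2 -1; -4 -2| = 2·(-4 − 4) = -16

-16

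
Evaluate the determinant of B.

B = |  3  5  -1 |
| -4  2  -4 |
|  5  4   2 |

det(B) = 26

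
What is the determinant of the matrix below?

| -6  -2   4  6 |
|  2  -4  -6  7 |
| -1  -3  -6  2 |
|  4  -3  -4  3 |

500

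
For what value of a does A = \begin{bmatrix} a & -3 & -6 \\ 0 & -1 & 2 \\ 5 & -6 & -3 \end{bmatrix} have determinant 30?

6

Expanding along the column containing a, det(A) is linear in a: det(A) = (15)·a + (-60).
Set (15)·a + (-60) = 30  ⇒  (15)·a = 90  ⇒  a = 6.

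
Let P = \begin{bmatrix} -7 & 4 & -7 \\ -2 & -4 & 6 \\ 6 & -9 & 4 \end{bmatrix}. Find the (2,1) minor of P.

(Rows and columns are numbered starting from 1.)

-47

Delete row 2 and column 1; the remaining 2×2 submatrix is [4 -7; -9 4].
Its determinant is 4·4 − (-7)·(-9) = -47.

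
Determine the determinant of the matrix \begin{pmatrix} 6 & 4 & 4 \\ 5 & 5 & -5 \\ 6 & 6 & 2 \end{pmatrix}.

The determinant is 80.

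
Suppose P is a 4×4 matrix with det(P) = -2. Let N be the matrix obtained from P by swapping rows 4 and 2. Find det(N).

Swapping two rows multiplies the determinant by −1.
det(N) = (-1)·(-2) = 2

2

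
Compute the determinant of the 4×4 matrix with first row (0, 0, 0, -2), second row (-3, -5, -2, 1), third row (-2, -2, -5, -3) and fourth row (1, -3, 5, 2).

Expand along row 1 (it has 3 zeros):
  − (-2) · M_14   where M_14 = det([-3 -5 -2; -2 -2 -5; 1 -3 5]) = 34
det = (-1)·(-2)·(34) = 68

68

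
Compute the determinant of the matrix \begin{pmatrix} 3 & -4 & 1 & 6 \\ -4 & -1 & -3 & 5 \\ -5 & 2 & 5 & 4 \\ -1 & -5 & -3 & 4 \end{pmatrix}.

The determinant is 966.

Expand along row 1:
  + (3) · M_11   where M_11 = det([-1 -3 5; 2 5 4; -5 -3 4]) = 147
  − (-4) · M_12   where M_12 = det([-4 -3 5; -5 5 4; -1 -3 4]) = -76
  + (1) · M_13   where M_13 = det([-4 -1 5; -5 2 4; -1 -5 4]) = 7
  − (6) · M_14   where M_14 = det([-4 -1 -3; -5 2 5; -1 -5 -3]) = -137
det = (+1)·(3)·(147) + (-1)·(-4)·(-76) + (+1)·(1)·(7) + (-1)·(6)·(-137) = 966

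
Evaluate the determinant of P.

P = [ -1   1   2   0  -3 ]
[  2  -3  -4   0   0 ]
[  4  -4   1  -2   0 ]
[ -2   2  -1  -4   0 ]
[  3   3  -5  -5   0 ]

Expand along column 5 (it has 4 zeros):
  + (-3) · M_15   where M_15 = det([2 -3 -4 0; 4 -4 1 -2; -2 2 -1 -4; 3 3 -5 -5]) = -660
det = (+1)·(-3)·(-660) = 1980

|P| = 1980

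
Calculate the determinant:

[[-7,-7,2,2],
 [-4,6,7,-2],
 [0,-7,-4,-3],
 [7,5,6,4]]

Expand along row 3 (it has 1 zero):
  − (-7) · M_32   where M_32 = det([-7 2 2; -4 7 -2; 7 6 4]) = -422
  + (-4) · M_33   where M_33 = det([-7 -7 2; -4 6 -2; 7 5 4]) = -376
  − (-3) · M_34   where M_34 = det([-7 -7 2; -4 6 7; 7 5 6]) = -642
det = (-1)·(-7)·(-422) + (+1)·(-4)·(-376) + (-1)·(-3)·(-642) = -3376

The determinant is -3376.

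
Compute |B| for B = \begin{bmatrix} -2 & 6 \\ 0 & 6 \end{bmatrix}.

-12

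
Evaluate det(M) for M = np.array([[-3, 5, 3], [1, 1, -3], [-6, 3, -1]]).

det(M) = 98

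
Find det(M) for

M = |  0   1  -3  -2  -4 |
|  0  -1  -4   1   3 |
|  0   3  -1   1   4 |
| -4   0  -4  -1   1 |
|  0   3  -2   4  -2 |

|M| = 2268

Expand along column 1 (it has 4 zeros):
  − (-4) · M_41   where M_41 = det([1 -3 -2 -4; -1 -4 1 3; 3 -1 1 4; 3 -2 4 -2]) = 567
det = (-1)·(-4)·(567) = 2268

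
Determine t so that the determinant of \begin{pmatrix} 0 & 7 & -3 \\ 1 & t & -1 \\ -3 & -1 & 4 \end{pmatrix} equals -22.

Expanding along the row containing t, det(M) is linear in t: det(M) = (-9)·t + (-4).
Set (-9)·t + (-4) = -22  ⇒  (-9)·t = -18  ⇒  t = 2.

t = 2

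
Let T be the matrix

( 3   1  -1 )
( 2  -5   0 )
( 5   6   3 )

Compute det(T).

-88

Expand along row 2:
  − 2 · |1 -1; 6 3| = −2·(3 − (-6)) = -18
  + (-5) · |3 -1; 5 3| = (-5)·(9 − (-5)) = -70
Sum: (-18) + (-70) = -88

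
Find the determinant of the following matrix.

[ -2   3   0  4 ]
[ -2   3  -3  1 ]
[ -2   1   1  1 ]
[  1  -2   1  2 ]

48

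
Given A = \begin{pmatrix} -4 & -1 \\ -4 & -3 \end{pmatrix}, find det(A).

8

det(A) = (-4)·(-3) − (-1)·(-4) = 12 − 4 = 8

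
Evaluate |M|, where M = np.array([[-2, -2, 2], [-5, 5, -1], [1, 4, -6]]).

64

Expand along column 1:
  + (-2) · |5 -1; 4 -6| = (-2)·(-30 − (-4)) = 52
  − (-5) · |-2 2; 4 -6| = −(-5)·(12 − 8) = 20
  + 1 · |-2 2; 5 -1| = 1·(2 − 10) = -8
Sum: (52) + (20) + (-8) = 64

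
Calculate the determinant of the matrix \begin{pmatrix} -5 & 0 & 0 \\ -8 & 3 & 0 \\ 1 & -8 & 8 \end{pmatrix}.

The matrix is lower triangular, so the determinant is the product of the diagonal entries:
det = (-5) · (3) · (8) = -120

-120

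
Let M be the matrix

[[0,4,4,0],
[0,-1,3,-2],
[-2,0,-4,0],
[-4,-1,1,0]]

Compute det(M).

-160

Expand along column 4 (it has 3 zeros):
  + (-2) · M_24   where M_24 = det([0 4 4; -2 0 -4; -4 -1 1]) = 80
det = (+1)·(-2)·(80) = -160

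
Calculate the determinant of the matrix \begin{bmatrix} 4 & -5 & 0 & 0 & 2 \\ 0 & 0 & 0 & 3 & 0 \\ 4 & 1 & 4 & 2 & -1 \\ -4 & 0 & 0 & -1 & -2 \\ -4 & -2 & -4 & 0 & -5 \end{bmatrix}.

-1440

Expand along row 2 (it has 4 zeros):
  + (3) · M_24   where M_24 = det([4 -5 0 2; 4 1 4 -1; -4 0 0 -2; -4 -2 -4 -5]) = -480
det = (+1)·(3)·(-480) = -1440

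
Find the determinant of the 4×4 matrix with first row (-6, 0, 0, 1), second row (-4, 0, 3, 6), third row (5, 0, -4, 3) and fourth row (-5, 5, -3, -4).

Expand along column 2 (it has 3 zeros):
  + (5) · M_42   where M_42 = det([-6 0 1; -4 3 6; 5 -4 3]) = -197
det = (+1)·(5)·(-197) = -985

-985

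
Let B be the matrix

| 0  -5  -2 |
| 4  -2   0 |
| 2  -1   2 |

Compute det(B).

det(B) = 40

Expand along row 1:
  − (-5) · |4 0; 2 2| = −(-5)·(8 − 0) = 40
  + (-2) · |4 -2; 2 -1| = (-2)·(-4 − (-4)) = 0
Sum: (40) + (0) = 40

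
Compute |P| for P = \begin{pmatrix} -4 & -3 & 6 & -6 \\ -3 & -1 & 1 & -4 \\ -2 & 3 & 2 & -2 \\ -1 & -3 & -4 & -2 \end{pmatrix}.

24

Expand along row 1:
  + (-4) · M_11   where M_11 = det([-1 1 -4; 3 2 -2; -3 -4 -2]) = 48
  − (-3) · M_12   where M_12 = det([-3 1 -4; -2 2 -2; -1 -4 -2]) = -6
  + (6) · M_13   where M_13 = det([-3 -1 -4; -2 3 -2; -1 -3 -2]) = 2
  − (-6) · M_14   where M_14 = det([-3 -1 1; -2 3 2; -1 -3 -4]) = 37
det = (+1)·(-4)·(48) + (-1)·(-3)·(-6) + (+1)·(6)·(2) + (-1)·(-6)·(37) = 24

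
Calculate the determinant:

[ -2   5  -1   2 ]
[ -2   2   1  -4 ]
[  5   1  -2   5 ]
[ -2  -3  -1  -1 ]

Expand along row 1:
  + (-2) · M_11   where M_11 = det([2 1 -4; 1 -2 5; -3 -1 -1]) = 28
  − (5) · M_12   where M_12 = det([-2 1 -4; 5 -2 5; -2 -1 -1]) = 17
  + (-1) · M_13   where M_13 = det([-2 2 -4; 5 1 5; -2 -3 -1]) = 14
  − (2) · M_14   where M_14 = det([-2 2 1; 5 1 -2; -2 -3 -1]) = 19
det = (+1)·(-2)·(28) + (-1)·(5)·(17) + (+1)·(-1)·(14) + (-1)·(2)·(19) = -193

-193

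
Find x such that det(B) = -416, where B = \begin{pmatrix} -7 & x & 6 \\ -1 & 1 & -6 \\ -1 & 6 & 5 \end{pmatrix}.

-9

Expanding along the column containing x, det(B) is linear in x: det(B) = (11)·x + (-317).
Set (11)·x + (-317) = -416  ⇒  (11)·x = -99  ⇒  x = -9.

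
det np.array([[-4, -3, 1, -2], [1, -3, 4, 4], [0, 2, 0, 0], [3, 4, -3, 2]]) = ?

Expand along row 3 (it has 3 zeros):
  − (2) · M_32   where M_32 = det([-4 1 -2; 1 4 4; 3 -3 2]) = -40
det = (-1)·(2)·(-40) = 80

80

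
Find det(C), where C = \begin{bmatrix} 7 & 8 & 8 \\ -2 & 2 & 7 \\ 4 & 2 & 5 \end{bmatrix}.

180

Expand along column 1:
  + 7 · |2 7; 2 5| = 7·(10 − 14) = -28
  − (-2) · |8 8; 2 5| = −(-2)·(40 − 16) = 48
  + 4 · |8 8; 2 7| = 4·(56 − 16) = 160
Sum: (-28) + (48) + (160) = 180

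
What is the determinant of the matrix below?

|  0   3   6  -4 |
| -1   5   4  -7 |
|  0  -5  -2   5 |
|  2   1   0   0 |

Expand along row 4 (it has 2 zeros):
  − (2) · M_41   where M_41 = det([3 6 -4; 5 4 -7; -5 -2 5]) = 38
  + (1) · M_42   where M_42 = det([0 6 -4; -1 4 -7; 0 -2 5]) = 22
det = (-1)·(2)·(38) + (+1)·(1)·(22) = -54

The determinant is -54.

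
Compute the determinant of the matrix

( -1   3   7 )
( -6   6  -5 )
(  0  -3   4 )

The determinant is 189.

Expand along column 1:
  + (-1) · |6 -5; -3 4| = (-1)·(24 − 15) = -9
  − (-6) · |3 7; -3 4| = −(-6)·(12 − (-21)) = 198
Sum: (-9) + (198) = 189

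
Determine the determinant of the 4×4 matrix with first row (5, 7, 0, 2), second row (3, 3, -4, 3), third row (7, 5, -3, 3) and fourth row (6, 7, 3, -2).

185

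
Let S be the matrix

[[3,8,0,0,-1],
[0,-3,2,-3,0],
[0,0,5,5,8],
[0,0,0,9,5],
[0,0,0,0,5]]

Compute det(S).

The determinant is -2025.

S is upper triangular, so det(S) is the product of the diagonal entries:
det = (3) · (-3) · (5) · (9) · (5) = -2025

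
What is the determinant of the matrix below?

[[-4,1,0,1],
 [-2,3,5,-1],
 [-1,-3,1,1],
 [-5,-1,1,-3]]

354

Expand along row 1 (it has 1 zero):
  + (-4) · M_11   where M_11 = det([3 5 -1; -3 1 1; -1 1 -3]) = -60
  − (1) · M_12   where M_12 = det([-2 5 -1; -1 1 1; -5 1 -3]) = -36
  − (1) · M_14   where M_14 = det([-2 3 5; -1 -3 1; -5 -1 1]) = -78
det = (+1)·(-4)·(-60) + (-1)·(1)·(-36) + (-1)·(1)·(-78) = 354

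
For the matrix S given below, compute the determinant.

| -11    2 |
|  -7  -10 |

det(S) = (-11)·(-10) − 2·(-7) = 110 − (-14) = 124

|S| = 124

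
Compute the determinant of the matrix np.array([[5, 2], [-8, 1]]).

det = 5·1 − 2·(-8) = 5 − (-16) = 21

The determinant is 21.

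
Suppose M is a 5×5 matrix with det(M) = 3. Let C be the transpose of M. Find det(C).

3

det(Mᵀ) = det(M).
det(C) = (1)·(3) = 3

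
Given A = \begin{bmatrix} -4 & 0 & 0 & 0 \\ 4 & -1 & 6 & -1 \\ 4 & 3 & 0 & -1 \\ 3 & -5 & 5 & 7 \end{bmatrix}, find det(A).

464

Expand along row 1 (it has 3 zeros):
  + (-4) · M_11   where M_11 = det([-1 6 -1; 3 0 -1; -5 5 7]) = -116
det = (+1)·(-4)·(-116) = 464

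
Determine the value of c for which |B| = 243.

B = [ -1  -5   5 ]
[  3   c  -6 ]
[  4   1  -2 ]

c = -8

Expanding along the column containing c, det(B) is linear in c: det(B) = (-18)·c + (99).
Set (-18)·c + (99) = 243  ⇒  (-18)·c = 144  ⇒  c = -8.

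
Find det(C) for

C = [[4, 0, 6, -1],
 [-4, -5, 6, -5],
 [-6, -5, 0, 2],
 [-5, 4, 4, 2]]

Expand along row 1 (it has 1 zero):
  + (4) · M_11   where M_11 = det([-5 6 -5; -5 0 2; 4 4 2]) = 248
  + (6) · M_13   where M_13 = det([-4 -5 -5; -6 -5 2; -5 4 2]) = 307
  − (-1) · M_14   where M_14 = det([-4 -5 6; -6 -5 0; -5 4 4]) = -334
det = (+1)·(4)·(248) + (+1)·(6)·(307) + (-1)·(-1)·(-334) = 2500

2500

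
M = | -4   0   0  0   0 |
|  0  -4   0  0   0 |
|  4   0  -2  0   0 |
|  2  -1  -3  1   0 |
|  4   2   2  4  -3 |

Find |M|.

96

M is lower triangular, so det(M) is the product of the diagonal entries:
det = (-4) · (-4) · (-2) · (1) · (-3) = 96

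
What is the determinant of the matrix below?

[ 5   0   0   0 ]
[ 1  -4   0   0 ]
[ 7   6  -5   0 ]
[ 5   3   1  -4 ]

The determinant is -400.

The matrix is lower triangular, so the determinant is the product of the diagonal entries:
det = (5) · (-4) · (-5) · (-4) = -400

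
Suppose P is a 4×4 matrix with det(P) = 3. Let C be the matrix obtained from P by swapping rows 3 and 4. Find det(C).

The determinant is -3.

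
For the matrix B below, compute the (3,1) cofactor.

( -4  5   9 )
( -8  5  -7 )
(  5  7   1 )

Delete row 3 and column 1; the remaining 2×2 submatrix is [5 9; 5 -7].
Its determinant is 5·(-7) − 9·5 = -80.
The cofactor carries sign (−1)^(3+1) = +1, so C_{3,1} = +(-80) = -80.

-80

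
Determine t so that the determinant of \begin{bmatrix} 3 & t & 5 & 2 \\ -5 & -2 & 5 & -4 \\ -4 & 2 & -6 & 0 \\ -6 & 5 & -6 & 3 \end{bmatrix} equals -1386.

7

Expanding along the row containing t, det(A) is linear in t: det(A) = (-198)·t + (0).
Set (-198)·t + (0) = -1386  ⇒  (-198)·t = -1386  ⇒  t = 7.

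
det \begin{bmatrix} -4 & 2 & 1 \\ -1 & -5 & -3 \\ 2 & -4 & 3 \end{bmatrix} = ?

116

Expand along column 1:
  + (-4) · |-5 -3; -4 3| = (-4)·(-15 − 12) = 108
  − (-1) · |2 1; -4 3| = −(-1)·(6 − (-4)) = 10
  + 2 · |2 1; -5 -3| = 2·(-6 − (-5)) = -2
Sum: (108) + (10) + (-2) = 116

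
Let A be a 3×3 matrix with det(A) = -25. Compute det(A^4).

det(A^4) = (det A)^4 = (-25)^4 = 390625

390625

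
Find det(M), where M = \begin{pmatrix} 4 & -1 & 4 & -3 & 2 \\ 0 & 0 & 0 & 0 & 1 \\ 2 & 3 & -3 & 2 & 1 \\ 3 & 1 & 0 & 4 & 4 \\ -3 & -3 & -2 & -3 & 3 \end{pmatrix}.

-285

Expand along row 2 (it has 4 zeros):
  − (1) · M_25   where M_25 = det([4 -1 4 -3; 2 3 -3 2; 3 1 0 4; -3 -3 -2 -3]) = 285
det = (-1)·(1)·(285) = -285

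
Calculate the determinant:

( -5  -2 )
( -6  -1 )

-7

det = (-5)·(-1) − (-2)·(-6) = 5 − 12 = -7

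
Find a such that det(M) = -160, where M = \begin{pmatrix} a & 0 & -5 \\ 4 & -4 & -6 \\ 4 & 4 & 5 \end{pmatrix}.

Expanding along the column containing a, det(M) is linear in a: det(M) = (4)·a + (-160).
Set (4)·a + (-160) = -160  ⇒  (4)·a = 0  ⇒  a = 0.

a = 0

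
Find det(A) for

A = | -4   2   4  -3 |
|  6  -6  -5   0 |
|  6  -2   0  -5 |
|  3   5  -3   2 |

Expand along row 2 (it has 1 zero):
  − (6) · M_21   where M_21 = det([2 4 -3; -2 0 -5; 5 -3 2]) = -132
  + (-6) · M_22   where M_22 = det([-4 4 -3; 6 0 -5; 3 -3 2]) = 6
  − (-5) · M_23   where M_23 = det([-4 2 -3; 6 -2 -5; 3 5 2]) = -246
det = (-1)·(6)·(-132) + (+1)·(-6)·(6) + (-1)·(-5)·(-246) = -474

The determinant is -474.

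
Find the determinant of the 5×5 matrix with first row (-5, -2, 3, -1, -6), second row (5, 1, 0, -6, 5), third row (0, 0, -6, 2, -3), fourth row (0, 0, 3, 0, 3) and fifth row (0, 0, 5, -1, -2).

The matrix is block upper-triangular with a 2×2 block and a 3×3 block on the diagonal, so its determinant equals the product of the determinants of the diagonal blocks.
det of the 2×2 block = 5
det of the 3×3 block = 33
det = (5)·(33) = 165

165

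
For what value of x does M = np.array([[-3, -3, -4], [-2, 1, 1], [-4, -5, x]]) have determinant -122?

Expanding along the column containing x, det(M) is linear in x: det(M) = (-9)·x + (-59).
Set (-9)·x + (-59) = -122  ⇒  (-9)·x = -63  ⇒  x = 7.

7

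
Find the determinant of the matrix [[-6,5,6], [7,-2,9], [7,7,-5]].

1186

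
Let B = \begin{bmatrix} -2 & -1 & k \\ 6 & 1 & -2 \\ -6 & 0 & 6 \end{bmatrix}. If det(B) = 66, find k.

Expanding along the column containing k, det(B) is linear in k: det(B) = (6)·k + (12).
Set (6)·k + (12) = 66  ⇒  (6)·k = 54  ⇒  k = 9.

k = 9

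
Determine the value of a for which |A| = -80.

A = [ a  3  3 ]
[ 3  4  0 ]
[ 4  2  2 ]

a = -4

Expanding along the row containing a, det(A) is linear in a: det(A) = (8)·a + (-48).
Set (8)·a + (-48) = -80  ⇒  (8)·a = -32  ⇒  a = -4.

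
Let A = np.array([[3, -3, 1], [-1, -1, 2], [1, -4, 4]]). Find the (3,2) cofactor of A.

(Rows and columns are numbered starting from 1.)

Delete row 3 and column 2; the remaining 2×2 submatrix is [3 1; -1 2].
Its determinant is 3·2 − 1·(-1) = 7.
The cofactor carries sign (−1)^(3+2) = −1, so C_{3,2} = −(7) = -7.

The cofactor is -7.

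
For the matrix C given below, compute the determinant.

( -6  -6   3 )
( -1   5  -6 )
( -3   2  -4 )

3

Expand along row 1:
  + (-6) · |5 -6; 2 -4| = (-6)·(-20 − (-12)) = 48
  − (-6) · |-1 -6; -3 -4| = −(-6)·(4 − 18) = -84
  + 3 · |-1 5; -3 2| = 3·(-2 − (-15)) = 39
Sum: (48) + (-84) + (39) = 3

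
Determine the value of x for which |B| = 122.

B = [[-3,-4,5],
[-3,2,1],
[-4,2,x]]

x = -5

Expanding along the column containing x, det(B) is linear in x: det(B) = (-18)·x + (32).
Set (-18)·x + (32) = 122  ⇒  (-18)·x = 90  ⇒  x = -5.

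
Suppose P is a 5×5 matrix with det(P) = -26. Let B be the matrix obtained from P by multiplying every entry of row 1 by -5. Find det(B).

Scaling one row by -5 multiplies the determinant by -5.
det(B) = (-5)·(-26) = 130

130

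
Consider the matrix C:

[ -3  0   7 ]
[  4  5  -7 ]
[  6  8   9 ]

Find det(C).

Expand along column 2:
  + 5 · |-3 7; 6 9| = 5·(-27 − 42) = -345
  − 8 · |-3 7; 4 -7| = −8·(21 − 28) = 56
Sum: (-345) + (56) = -289

|C| = -289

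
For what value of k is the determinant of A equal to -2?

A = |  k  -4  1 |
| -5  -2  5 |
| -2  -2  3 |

3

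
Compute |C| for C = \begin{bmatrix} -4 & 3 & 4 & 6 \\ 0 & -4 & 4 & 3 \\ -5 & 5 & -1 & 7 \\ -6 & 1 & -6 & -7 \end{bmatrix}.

det(C) = 1524

Expand along row 2 (it has 1 zero):
  + (-4) · M_22   where M_22 = det([-4 4 6; -5 -1 7; -6 -6 -7]) = -360
  − (4) · M_23   where M_23 = det([-4 3 6; -5 5 7; -6 1 -7]) = 87
  + (3) · M_24   where M_24 = det([-4 3 4; -5 5 -1; -6 1 -6]) = 144
det = (+1)·(-4)·(-360) + (-1)·(4)·(87) + (+1)·(3)·(144) = 1524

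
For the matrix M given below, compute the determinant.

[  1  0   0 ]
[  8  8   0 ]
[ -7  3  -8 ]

-64

M is lower triangular, so det(M) is the product of the diagonal entries:
det = (1) · (8) · (-8) = -64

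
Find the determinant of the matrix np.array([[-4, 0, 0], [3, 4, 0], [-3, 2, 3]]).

The matrix is lower triangular, so the determinant is the product of the diagonal entries:
det = (-4) · (4) · (3) = -48

-48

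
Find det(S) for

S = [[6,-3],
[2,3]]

24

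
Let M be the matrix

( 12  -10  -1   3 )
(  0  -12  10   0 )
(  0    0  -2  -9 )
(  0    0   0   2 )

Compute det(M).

M is upper triangular, so det(M) is the product of the diagonal entries:
det = (12) · (-12) · (-2) · (2) = 576

The determinant is 576.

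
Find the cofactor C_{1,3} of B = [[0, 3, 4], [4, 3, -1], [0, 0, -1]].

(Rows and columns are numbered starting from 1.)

Delete row 1 and column 3; the remaining 2×2 submatrix is [4 3; 0 0].
Its determinant is 4·0 − 3·0 = 0.
The cofactor carries sign (−1)^(1+3) = +1, so C_{1,3} = +(0) = 0.

0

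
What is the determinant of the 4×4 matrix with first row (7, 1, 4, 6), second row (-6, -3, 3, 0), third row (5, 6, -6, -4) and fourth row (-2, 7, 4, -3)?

81

Expand along row 2 (it has 1 zero):
  − (-6) · M_21   where M_21 = det([1 4 6; 6 -6 -4; 7 4 -3]) = 390
  + (-3) · M_22   where M_22 = det([7 4 6; 5 -6 -4; -2 4 -3]) = 378
  − (3) · M_23   where M_23 = det([7 1 6; 5 6 -4; -2 7 -3]) = 375
det = (-1)·(-6)·(390) + (+1)·(-3)·(378) + (-1)·(3)·(375) = 81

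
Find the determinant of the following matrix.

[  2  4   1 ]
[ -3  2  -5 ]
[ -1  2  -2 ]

The determinant is 4.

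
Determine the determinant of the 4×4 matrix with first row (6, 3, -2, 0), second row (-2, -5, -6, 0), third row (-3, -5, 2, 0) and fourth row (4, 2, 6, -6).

Expand along column 4 (it has 3 zeros):
  + (-6) · M_44   where M_44 = det([6 3 -2; -2 -5 -6; -3 -5 2]) = -164
det = (+1)·(-6)·(-164) = 984

984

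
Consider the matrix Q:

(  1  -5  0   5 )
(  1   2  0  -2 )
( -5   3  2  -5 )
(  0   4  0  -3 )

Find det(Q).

Expand along column 3 (it has 3 zeros):
  + (2) · M_33   where M_33 = det([1 -5 5; 1 2 -2; 0 4 -3]) = 7
det = (+1)·(2)·(7) = 14

14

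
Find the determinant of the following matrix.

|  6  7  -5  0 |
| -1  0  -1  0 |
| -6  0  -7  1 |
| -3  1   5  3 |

Expand along row 2 (it has 2 zeros):
  − (-1) · M_21   where M_21 = det([7 -5 0; 0 -7 1; 1 5 3]) = -187
  − (-1) · M_23   where M_23 = det([6 7 0; -6 0 1; -3 1 3]) = 99
det = (-1)·(-1)·(-187) + (-1)·(-1)·(99) = -88

-88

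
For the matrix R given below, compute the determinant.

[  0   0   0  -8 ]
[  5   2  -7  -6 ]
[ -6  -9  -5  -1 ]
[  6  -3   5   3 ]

Expand along row 1 (it has 3 zeros):
  − (-8) · M_14   where M_14 = det([5 2 -7; -6 -9 -5; 6 -3 5]) = -804
det = (-1)·(-8)·(-804) = -6432

-6432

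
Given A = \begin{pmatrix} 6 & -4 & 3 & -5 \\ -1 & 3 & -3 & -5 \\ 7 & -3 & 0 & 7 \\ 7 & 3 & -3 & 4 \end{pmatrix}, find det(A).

-1104

Expand along row 3 (it has 1 zero):
  + (7) · M_31   where M_31 = det([-4 3 -5; 3 -3 -5; 3 -3 4]) = 27
  − (-3) · M_32   where M_32 = det([6 3 -5; -1 -3 -5; 7 -3 4]) = -375
  − (7) · M_34   where M_34 = det([6 -4 3; -1 3 -3; 7 3 -3]) = 24
det = (+1)·(7)·(27) + (-1)·(-3)·(-375) + (-1)·(7)·(24) = -1104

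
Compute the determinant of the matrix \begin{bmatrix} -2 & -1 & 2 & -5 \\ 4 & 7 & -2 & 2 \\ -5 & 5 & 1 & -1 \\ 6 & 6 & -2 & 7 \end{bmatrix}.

The determinant is 434.

Expand along row 1:
  + (-2) · M_11   where M_11 = det([7 -2 2; 5 1 -1; 6 -2 7]) = 85
  − (-1) · M_12   where M_12 = det([4 -2 2; -5 1 -1; 6 -2 7]) = -30
  + (2) · M_13   where M_13 = det([4 7 2; -5 5 -1; 6 6 7]) = 247
  − (-5) · M_14   where M_14 = det([4 7 -2; -5 5 1; 6 6 -2]) = 28
det = (+1)·(-2)·(85) + (-1)·(-1)·(-30) + (+1)·(2)·(247) + (-1)·(-5)·(28) = 434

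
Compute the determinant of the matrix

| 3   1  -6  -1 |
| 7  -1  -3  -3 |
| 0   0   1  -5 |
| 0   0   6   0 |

The matrix is block upper-triangular with a 2×2 block and a 2×2 block on the diagonal, so its determinant equals the product of the determinants of the diagonal blocks.
det of the 2×2 block = -10
det of the 2×2 block = 30
det = (-10)·(30) = -300

-300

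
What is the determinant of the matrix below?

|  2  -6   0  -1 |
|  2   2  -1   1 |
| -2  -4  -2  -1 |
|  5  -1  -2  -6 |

The determinant is 366.

Expand along row 1 (it has 1 zero):
  + (2) · M_11   where M_11 = det([2 -1 1; -4 -2 -1; -1 -2 -6]) = 49
  − (-6) · M_12   where M_12 = det([2 -1 1; -2 -2 -1; 5 -2 -6]) = 51
  − (-1) · M_14   where M_14 = det([2 2 -1; -2 -4 -2; 5 -1 -2]) = -38
det = (+1)·(2)·(49) + (-1)·(-6)·(51) + (-1)·(-1)·(-38) = 366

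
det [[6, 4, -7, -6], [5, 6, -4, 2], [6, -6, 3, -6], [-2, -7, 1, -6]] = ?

Expand along row 1:
  + (6) · M_11   where M_11 = det([6 -4 2; -6 3 -6; -7 1 -6]) = -66
  − (4) · M_12   where M_12 = det([5 -4 2; 6 3 -6; -2 1 -6]) = -228
  + (-7) · M_13   where M_13 = det([5 6 2; 6 -6 -6; -2 -7 -6]) = 150
  − (-6) · M_14   where M_14 = det([5 6 -4; 6 -6 3; -2 -7 1]) = 219
det = (+1)·(6)·(-66) + (-1)·(4)·(-228) + (+1)·(-7)·(150) + (-1)·(-6)·(219) = 780

780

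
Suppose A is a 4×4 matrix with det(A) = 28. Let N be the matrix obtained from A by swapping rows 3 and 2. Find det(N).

Swapping two rows multiplies the determinant by −1.
det(N) = (-1)·(28) = -28

|N| = -28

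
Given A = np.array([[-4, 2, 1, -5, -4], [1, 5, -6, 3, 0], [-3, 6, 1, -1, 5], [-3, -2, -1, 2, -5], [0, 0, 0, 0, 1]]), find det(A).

Expand along row 5 (it has 4 zeros):
  + (1) · M_55   where M_55 = det([-4 2 1 -5; 1 5 -6 3; -3 6 1 -1; -3 -2 -1 2]) = -905
det = (+1)·(1)·(-905) = -905

|A| = -905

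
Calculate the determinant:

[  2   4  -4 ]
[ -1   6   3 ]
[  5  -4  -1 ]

172

Expand along column 1:
  + 2 · |6 3; -4 -1| = 2·(-6 − (-12)) = 12
  − (-1) · |4 -4; -4 -1| = −(-1)·(-4 − 16) = -20
  + 5 · |4 -4; 6 3| = 5·(12 − (-24)) = 180
Sum: (12) + (-20) + (180) = 172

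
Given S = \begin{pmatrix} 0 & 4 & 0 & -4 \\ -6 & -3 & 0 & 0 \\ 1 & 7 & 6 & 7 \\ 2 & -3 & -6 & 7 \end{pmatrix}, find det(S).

The determinant is 2376.

Expand along row 1 (it has 2 zeros):
  − (4) · M_12   where M_12 = det([-6 0 0; 1 6 7; 2 -6 7]) = -504
  − (-4) · M_14   where M_14 = det([-6 -3 0; 1 7 6; 2 -3 -6]) = 90
det = (-1)·(4)·(-504) + (-1)·(-4)·(90) = 2376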